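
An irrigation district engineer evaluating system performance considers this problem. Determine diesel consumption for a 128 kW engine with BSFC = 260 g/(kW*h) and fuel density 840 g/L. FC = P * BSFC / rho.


FC = P * BSFC / rho_fuel
   = 128 * 260 / 840
   = 33280 / 840
   = 39.62 L/h


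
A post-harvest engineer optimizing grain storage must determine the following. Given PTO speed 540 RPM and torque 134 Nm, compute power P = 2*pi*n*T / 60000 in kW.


P = 2*pi*n*T / 60000
  = 2*pi * 540 * 134 / 60000
  = 454651.29 / 60000
  = 7.58 kW


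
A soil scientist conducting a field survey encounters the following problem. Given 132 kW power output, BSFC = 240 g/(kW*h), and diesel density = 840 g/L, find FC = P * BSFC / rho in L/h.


FC = P * BSFC / rho_fuel
   = 132 * 240 / 840
   = 31680 / 840
   = 37.71 L/h


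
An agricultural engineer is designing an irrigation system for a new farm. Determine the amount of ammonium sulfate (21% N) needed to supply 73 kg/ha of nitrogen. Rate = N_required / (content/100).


Rate = N_required / (N_content / 100)
     = 73 / (21 / 100)
     = 73 / 0.21
     = 347.62 kg/ha


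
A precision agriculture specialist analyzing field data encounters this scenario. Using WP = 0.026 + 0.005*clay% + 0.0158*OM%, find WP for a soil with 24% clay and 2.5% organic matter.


WP = 0.026 + 0.005*24 + 0.0158*2.5
   = 0.026 + 0.1200 + 0.0395
   = 0.1855


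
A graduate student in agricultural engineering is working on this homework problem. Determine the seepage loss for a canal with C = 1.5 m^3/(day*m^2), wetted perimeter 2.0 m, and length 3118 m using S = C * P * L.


S = C * P * L
  = 1.5 * 2.0 * 3118
  = 9354 m^3/day


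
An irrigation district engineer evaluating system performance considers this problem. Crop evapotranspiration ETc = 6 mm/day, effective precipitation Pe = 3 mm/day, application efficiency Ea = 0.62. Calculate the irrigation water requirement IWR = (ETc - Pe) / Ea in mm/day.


IWR = (ETc - Pe) / Ea
    = (6 - 3) / 0.62
    = 3 / 0.62
    = 4.84 mm/day


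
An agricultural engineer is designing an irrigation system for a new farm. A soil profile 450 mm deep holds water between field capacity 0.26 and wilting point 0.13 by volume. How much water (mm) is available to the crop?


AW = (FC - WP) * D
   = (0.26 - 0.13) * 450
   = 0.13 * 450
   = 58.50 mm


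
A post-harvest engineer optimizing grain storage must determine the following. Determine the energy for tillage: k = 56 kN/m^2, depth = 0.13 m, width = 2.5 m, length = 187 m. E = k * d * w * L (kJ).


E = k * d * w * L
  = 56 * 0.13 * 2.5 * 187
  = 3403.40 kJ


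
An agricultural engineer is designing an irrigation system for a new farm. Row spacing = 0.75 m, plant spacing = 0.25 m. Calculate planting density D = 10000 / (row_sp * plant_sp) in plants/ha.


D = 10000 / (row_sp * plant_sp)
  = 10000 / (0.75 * 0.25)
  = 10000 / 0.1875
  = 53333.33 plants/ha


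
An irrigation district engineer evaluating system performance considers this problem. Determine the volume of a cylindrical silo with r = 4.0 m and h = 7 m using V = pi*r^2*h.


V = pi * r^2 * h
  = pi * 4.0^2 * 7
  = pi * 16 * 7
  = 351.86 m^3


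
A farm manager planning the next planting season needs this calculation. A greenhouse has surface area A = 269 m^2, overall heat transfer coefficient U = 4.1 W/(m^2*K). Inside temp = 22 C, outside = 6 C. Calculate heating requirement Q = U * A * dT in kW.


dT = 22 - (6) = 16 K
Q = U * A * dT
  = 4.1 * 269 * 16
  = 17646.40 W = 17.65 kW


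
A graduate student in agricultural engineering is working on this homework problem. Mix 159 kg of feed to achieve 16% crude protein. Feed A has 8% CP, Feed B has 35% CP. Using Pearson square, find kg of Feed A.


parts_A = CP_b - target = 35 - 16 = 19
parts_B = target - CP_a = 16 - 8 = 8
total_parts = 19 + 8 = 27
Feed A = 159 * 19 / 27 = 111.89 kg
Feed B = 159 * 8 / 27 = 47.11 kg

111.89 kg


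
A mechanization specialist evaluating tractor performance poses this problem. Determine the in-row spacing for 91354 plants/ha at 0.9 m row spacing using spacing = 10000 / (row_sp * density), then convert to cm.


spacing = 10000 / (row_sp * density)
        = 10000 / (0.9 * 91354)
        = 10000 / 82218.60
        = 0.12163 m = 12.16 cm


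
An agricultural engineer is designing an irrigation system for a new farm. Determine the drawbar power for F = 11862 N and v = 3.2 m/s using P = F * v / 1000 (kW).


P = F * v / 1000
  = 11862 * 3.2 / 1000
  = 37958.40 / 1000
  = 37.96 kW


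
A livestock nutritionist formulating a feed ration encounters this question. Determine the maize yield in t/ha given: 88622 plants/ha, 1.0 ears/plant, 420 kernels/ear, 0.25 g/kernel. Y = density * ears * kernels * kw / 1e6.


Y = density * ears * kernels * kw
  = 88622 * 1.0 * 420 * 0.25 g/ha
  = 9305310 g/ha
  = 9305.31 kg/ha = 9.31 t/ha


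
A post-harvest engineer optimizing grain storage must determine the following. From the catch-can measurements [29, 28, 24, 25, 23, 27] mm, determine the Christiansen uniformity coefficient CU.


xbar = 156 / 6 = 26
sum|xi - xbar| = 12
CU = 100 * (1 - 12 / (6 * 26))
   = 100 * (1 - 0.0769)
   = 92.31%


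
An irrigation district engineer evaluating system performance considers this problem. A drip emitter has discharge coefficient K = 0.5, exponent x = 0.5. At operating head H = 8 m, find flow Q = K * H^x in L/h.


Q = K * H^x
  = 0.5 * 8^0.5
  = 0.5 * 2.8284
  = 1.41 L/h


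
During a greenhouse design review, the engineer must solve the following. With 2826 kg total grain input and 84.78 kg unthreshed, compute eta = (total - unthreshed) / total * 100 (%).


eta = (total - unthreshed) / total * 100
    = (2826 - 84.78) / 2826 * 100
    = 2741.22 / 2826 * 100
    = 97%


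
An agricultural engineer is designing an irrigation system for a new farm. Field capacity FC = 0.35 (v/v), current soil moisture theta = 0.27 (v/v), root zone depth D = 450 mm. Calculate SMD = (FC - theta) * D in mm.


SMD = (FC - theta) * D
    = (0.35 - 0.27) * 450
    = 0.080 * 450
    = 36 mm


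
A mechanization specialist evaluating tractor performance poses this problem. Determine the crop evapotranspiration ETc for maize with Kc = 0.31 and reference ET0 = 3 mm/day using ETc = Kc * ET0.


ETc = Kc * ET0
    = 0.31 * 3
    = 0.93 mm/day


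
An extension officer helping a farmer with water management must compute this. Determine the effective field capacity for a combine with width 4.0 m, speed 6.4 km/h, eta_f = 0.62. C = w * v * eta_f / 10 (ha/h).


C = w * v * eta_f / 10
  = 4.0 * 6.4 * 0.62 / 10
  = 15.87 / 10
  = 1.59 ha/h


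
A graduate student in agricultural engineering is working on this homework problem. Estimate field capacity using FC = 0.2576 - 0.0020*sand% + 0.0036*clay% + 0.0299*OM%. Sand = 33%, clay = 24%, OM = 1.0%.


FC = 0.2576 - 0.0020*33 + 0.0036*24 + 0.0299*1.0
   = 0.2576 - 0.0660 + 0.0864 + 0.0299
   = 0.3079


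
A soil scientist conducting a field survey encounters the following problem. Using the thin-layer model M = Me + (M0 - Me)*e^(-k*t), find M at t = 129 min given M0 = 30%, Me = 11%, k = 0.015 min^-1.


M = Me + (M0 - Me) * e^(-k*t)
  = 11 + (30 - 11) * e^(-0.015*129)
  = 11 + 19 * e^(-1.935)
  = 11 + 19 * 0.14442
  = 11 + 2.7441
  = 13.74%


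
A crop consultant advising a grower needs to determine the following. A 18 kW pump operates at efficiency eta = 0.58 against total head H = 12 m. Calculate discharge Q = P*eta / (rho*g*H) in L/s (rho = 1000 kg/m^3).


Q = (P * 1000 * eta) / (rho * g * H)
  = (18 * 1000 * 0.58) / (1000 * 9.81 * 12)
  = 10440 / 117720
  = 0.08869 m^3/s = 88.69 L/s


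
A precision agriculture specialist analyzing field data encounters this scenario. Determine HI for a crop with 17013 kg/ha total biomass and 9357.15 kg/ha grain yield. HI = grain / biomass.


HI = grain_yield / biomass
   = 9357.15 / 17013
   = 0.55


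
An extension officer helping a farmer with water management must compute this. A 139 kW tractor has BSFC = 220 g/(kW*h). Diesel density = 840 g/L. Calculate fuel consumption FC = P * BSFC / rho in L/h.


FC = P * BSFC / rho_fuel
   = 139 * 220 / 840
   = 30580 / 840
   = 36.40 L/h


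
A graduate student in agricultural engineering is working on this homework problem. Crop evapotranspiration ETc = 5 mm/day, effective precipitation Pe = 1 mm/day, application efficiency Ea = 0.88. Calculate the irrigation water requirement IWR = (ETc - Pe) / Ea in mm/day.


IWR = (ETc - Pe) / Ea
    = (5 - 1) / 0.88
    = 4 / 0.88
    = 4.55 mm/day


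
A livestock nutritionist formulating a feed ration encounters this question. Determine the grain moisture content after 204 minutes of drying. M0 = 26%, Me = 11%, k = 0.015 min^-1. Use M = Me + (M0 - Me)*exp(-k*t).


M = Me + (M0 - Me) * e^(-k*t)
  = 11 + (26 - 11) * e^(-0.015*204)
  = 11 + 15 * e^(-3.060)
  = 11 + 15 * 0.04689
  = 11 + 0.7033
  = 11.70%


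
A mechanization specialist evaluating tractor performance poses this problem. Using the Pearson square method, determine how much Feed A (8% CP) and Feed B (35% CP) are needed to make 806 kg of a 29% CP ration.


parts_A = CP_b - target = 35 - 29 = 6
parts_B = target - CP_a = 29 - 8 = 21
total_parts = 6 + 21 = 27
Feed A = 806 * 6 / 27 = 179.11 kg
Feed B = 806 * 21 / 27 = 626.89 kg

179.11 kg


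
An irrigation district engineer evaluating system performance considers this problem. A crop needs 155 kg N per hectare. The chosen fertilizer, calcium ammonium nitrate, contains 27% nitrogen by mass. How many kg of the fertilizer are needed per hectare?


Rate = N_required / (N_content / 100)
     = 155 / (27 / 100)
     = 155 / 0.27
     = 574.07 kg/ha


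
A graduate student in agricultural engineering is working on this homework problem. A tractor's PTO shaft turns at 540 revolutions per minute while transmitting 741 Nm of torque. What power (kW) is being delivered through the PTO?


P = 2*pi*n*T / 60000
  = 2*pi * 540 * 741 / 60000
  = 2514153.77 / 60000
  = 41.90 kW


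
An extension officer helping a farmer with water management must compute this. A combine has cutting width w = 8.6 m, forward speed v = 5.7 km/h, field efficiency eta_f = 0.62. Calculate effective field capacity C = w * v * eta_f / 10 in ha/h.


C = w * v * eta_f / 10
  = 8.6 * 5.7 * 0.62 / 10
  = 30.39 / 10
  = 3.04 ha/h


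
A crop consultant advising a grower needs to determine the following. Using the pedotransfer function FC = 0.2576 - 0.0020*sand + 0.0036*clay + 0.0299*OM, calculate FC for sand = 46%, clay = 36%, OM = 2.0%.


FC = 0.2576 - 0.0020*46 + 0.0036*36 + 0.0299*2.0
   = 0.2576 - 0.0920 + 0.1296 + 0.0598
   = 0.3550


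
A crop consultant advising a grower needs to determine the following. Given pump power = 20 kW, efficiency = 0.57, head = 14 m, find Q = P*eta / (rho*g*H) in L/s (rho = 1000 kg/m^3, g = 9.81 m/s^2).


Q = (P * 1000 * eta) / (rho * g * H)
  = (20 * 1000 * 0.57) / (1000 * 9.81 * 14)
  = 11400 / 137340
  = 0.08301 m^3/s = 83.01 L/s


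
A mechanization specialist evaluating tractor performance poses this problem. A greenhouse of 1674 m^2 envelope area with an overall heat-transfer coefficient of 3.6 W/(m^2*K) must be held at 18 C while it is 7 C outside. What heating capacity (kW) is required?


dT = 18 - (7) = 11 K
Q = U * A * dT
  = 3.6 * 1674 * 11
  = 66290.40 W = 66.29 kW


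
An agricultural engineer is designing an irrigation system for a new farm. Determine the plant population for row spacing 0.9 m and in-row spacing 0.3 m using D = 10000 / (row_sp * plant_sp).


D = 10000 / (row_sp * plant_sp)
  = 10000 / (0.9 * 0.3)
  = 10000 / 0.2700
  = 37037.04 plants/ha


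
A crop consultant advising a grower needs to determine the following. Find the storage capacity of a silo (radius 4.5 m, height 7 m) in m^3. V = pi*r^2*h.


V = pi * r^2 * h
  = pi * 4.5^2 * 7
  = pi * 20.25 * 7
  = 445.32 m^3


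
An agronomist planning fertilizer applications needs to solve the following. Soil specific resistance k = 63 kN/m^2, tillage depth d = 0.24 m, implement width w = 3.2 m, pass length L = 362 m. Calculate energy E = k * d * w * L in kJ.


E = k * d * w * L
  = 63 * 0.24 * 3.2 * 362
  = 17515.01 kJ


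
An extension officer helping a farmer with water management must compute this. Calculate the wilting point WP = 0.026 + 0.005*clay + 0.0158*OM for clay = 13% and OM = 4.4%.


WP = 0.026 + 0.005*13 + 0.0158*4.4
   = 0.026 + 0.0650 + 0.0695
   = 0.1605


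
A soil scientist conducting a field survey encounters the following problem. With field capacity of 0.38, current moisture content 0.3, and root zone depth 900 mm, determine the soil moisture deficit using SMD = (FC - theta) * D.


SMD = (FC - theta) * D
    = (0.38 - 0.3) * 900
    = 0.080 * 900
    = 72 mm


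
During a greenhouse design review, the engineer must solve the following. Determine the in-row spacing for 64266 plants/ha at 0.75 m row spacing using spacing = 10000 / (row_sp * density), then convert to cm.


spacing = 10000 / (row_sp * density)
        = 10000 / (0.75 * 64266)
        = 10000 / 48199.50
        = 0.20747 m = 20.75 cm


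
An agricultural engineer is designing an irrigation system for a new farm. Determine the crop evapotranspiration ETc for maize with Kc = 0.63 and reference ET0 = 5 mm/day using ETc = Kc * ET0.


ETc = Kc * ET0
    = 0.63 * 5
    = 3.15 mm/day


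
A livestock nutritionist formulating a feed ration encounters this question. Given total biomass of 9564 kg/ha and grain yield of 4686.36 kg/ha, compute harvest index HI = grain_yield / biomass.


HI = grain_yield / biomass
   = 4686.36 / 9564
   = 0.49


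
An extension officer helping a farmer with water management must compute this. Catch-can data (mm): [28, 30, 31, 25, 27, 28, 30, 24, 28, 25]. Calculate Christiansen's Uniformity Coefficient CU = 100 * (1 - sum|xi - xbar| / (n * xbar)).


xbar = 276 / 10 = 27.600
sum|xi - xbar| = 18.800
CU = 100 * (1 - 18.800 / (10 * 27.600))
   = 100 * (1 - 0.0681)
   = 93.19%


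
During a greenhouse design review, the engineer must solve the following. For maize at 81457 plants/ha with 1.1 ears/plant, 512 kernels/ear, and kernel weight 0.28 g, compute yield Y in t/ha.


Y = density * ears * kernels * kw
  = 81457 * 1.1 * 512 * 0.28 g/ha
  = 12845443.07 g/ha
  = 12845.44 kg/ha = 12.85 t/ha


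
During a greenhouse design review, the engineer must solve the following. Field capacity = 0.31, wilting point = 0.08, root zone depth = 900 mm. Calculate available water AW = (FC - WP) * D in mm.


AW = (FC - WP) * D
   = (0.31 - 0.08) * 900
   = 0.23 * 900
   = 207 mm


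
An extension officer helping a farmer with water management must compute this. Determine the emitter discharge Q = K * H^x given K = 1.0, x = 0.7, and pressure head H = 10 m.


Q = K * H^x
  = 1.0 * 10^0.7
  = 1.0 * 5.0119
  = 5.01 L/h


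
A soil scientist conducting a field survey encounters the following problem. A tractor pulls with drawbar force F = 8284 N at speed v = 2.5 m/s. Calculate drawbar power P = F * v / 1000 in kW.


P = F * v / 1000
  = 8284 * 2.5 / 1000
  = 20710 / 1000
  = 20.71 kW


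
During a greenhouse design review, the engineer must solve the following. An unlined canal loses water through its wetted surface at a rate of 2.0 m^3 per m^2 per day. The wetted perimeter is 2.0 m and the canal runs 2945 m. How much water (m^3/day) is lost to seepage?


S = C * P * L
  = 2.0 * 2.0 * 2945
  = 11780 m^3/day


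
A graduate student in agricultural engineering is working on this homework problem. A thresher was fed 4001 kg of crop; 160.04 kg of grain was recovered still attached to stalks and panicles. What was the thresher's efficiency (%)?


eta = (total - unthreshed) / total * 100
    = (4001 - 160.04) / 4001 * 100
    = 3840.96 / 4001 * 100
    = 96%


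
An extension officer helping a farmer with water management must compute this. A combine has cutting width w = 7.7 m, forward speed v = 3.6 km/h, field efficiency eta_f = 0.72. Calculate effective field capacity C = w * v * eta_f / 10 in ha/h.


C = w * v * eta_f / 10
  = 7.7 * 3.6 * 0.72 / 10
  = 19.96 / 10
  = 2.00 ha/h


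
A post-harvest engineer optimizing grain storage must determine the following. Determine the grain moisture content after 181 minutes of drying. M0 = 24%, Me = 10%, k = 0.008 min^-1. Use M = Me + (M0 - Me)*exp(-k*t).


M = Me + (M0 - Me) * e^(-k*t)
  = 10 + (24 - 10) * e^(-0.008*181)
  = 10 + 14 * e^(-1.448)
  = 10 + 14 * 0.23504
  = 10 + 3.2906
  = 13.29%


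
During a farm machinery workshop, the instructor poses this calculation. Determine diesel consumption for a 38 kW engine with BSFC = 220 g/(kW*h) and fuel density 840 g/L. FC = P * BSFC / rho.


FC = P * BSFC / rho_fuel
   = 38 * 220 / 840
   = 8360 / 840
   = 9.95 L/h


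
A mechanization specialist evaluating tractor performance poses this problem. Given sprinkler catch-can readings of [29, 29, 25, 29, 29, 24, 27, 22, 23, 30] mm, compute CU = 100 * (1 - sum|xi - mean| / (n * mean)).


xbar = 267 / 10 = 26.700
sum|xi - xbar| = 25.600
CU = 100 * (1 - 25.600 / (10 * 26.700))
   = 100 * (1 - 0.0959)
   = 90.41%


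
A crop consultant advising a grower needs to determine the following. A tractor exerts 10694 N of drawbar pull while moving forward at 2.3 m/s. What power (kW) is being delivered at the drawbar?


P = F * v / 1000
  = 10694 * 2.3 / 1000
  = 24596.20 / 1000
  = 24.60 kW


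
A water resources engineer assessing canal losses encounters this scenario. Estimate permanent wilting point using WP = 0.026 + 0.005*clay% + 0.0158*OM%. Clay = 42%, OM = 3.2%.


WP = 0.026 + 0.005*42 + 0.0158*3.2
   = 0.026 + 0.2100 + 0.0506
   = 0.2866


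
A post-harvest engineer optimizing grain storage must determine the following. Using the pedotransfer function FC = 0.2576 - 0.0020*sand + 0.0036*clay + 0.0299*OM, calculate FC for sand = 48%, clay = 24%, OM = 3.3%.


FC = 0.2576 - 0.0020*48 + 0.0036*24 + 0.0299*3.3
   = 0.2576 - 0.0960 + 0.0864 + 0.0987
   = 0.3467


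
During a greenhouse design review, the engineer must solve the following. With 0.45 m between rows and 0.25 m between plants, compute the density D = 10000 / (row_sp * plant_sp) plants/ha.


D = 10000 / (row_sp * plant_sp)
  = 10000 / (0.45 * 0.25)
  = 10000 / 0.1125
  = 88888.89 plants/ha


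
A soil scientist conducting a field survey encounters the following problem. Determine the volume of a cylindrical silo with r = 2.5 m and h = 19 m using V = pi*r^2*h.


V = pi * r^2 * h
  = pi * 2.5^2 * 19
  = pi * 6.25 * 19
  = 373.06 m^3


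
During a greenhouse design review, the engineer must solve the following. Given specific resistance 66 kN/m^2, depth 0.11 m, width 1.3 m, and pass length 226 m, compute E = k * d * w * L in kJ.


E = k * d * w * L
  = 66 * 0.11 * 1.3 * 226
  = 2132.99 kJ


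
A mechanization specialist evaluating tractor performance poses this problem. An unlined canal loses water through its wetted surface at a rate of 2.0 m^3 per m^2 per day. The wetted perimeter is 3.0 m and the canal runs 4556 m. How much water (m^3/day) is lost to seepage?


S = C * P * L
  = 2.0 * 3.0 * 4556
  = 27336 m^3/day


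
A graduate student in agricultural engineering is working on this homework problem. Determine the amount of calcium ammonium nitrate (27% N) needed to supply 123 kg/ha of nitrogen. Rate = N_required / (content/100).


Rate = N_required / (N_content / 100)
     = 123 / (27 / 100)
     = 123 / 0.27
     = 455.56 kg/ha


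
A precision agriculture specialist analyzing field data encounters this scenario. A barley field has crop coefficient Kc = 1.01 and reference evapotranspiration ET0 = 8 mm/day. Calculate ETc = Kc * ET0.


ETc = Kc * ET0
    = 1.01 * 8
    = 8.08 mm/day


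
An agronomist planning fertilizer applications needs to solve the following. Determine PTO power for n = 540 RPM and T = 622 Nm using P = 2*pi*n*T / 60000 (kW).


P = 2*pi*n*T / 60000
  = 2*pi * 540 * 622 / 60000
  = 2110396.28 / 60000
  = 35.17 kW


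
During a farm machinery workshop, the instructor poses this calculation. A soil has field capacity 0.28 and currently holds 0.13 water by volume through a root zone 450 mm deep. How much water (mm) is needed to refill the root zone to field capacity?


SMD = (FC - theta) * D
    = (0.28 - 0.13) * 450
    = 0.150 * 450
    = 67.50 mm


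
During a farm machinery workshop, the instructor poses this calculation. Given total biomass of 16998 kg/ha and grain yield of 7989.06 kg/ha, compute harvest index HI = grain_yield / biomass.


HI = grain_yield / biomass
   = 7989.06 / 16998
   = 0.47


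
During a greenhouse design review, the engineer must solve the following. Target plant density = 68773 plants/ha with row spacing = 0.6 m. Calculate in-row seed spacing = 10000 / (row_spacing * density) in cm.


spacing = 10000 / (row_sp * density)
        = 10000 / (0.6 * 68773)
        = 10000 / 41263.80
        = 0.24234 m = 24.23 cm


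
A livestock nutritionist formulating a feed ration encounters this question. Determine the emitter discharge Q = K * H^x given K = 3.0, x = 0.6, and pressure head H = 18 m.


Q = K * H^x
  = 3.0 * 18^0.6
  = 3.0 * 5.6645
  = 16.99 L/h


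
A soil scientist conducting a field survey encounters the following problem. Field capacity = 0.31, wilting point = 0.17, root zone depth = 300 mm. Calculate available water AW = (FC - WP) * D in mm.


AW = (FC - WP) * D
   = (0.31 - 0.17) * 300
   = 0.14 * 300
   = 42 mm


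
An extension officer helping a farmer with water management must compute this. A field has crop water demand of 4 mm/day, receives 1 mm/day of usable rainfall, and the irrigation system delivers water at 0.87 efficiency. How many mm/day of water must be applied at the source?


IWR = (ETc - Pe) / Ea
    = (4 - 1) / 0.87
    = 3 / 0.87
    = 3.45 mm/day


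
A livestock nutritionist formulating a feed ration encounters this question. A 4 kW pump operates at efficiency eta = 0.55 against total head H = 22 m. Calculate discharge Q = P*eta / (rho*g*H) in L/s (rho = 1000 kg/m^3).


Q = (P * 1000 * eta) / (rho * g * H)
  = (4 * 1000 * 0.55) / (1000 * 9.81 * 22)
  = 2200 / 215820
  = 0.01019 m^3/s = 10.19 L/s


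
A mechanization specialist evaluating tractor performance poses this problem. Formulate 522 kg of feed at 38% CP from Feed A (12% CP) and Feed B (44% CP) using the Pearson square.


parts_A = CP_b - target = 44 - 38 = 6
parts_B = target - CP_a = 38 - 12 = 26
total_parts = 6 + 26 = 32
Feed A = 522 * 6 / 32 = 97.88 kg
Feed B = 522 * 26 / 32 = 424.13 kg

97.88 kg


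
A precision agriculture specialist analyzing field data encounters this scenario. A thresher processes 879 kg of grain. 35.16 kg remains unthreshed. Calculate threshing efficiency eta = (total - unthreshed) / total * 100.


eta = (total - unthreshed) / total * 100
    = (879 - 35.16) / 879 * 100
    = 843.84 / 879 * 100
    = 96%


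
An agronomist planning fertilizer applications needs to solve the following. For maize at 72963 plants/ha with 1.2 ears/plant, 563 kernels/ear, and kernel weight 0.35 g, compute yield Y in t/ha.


Y = density * ears * kernels * kw
  = 72963 * 1.2 * 563 * 0.35 g/ha
  = 17252830.98 g/ha
  = 17252.83 kg/ha = 17.25 t/ha


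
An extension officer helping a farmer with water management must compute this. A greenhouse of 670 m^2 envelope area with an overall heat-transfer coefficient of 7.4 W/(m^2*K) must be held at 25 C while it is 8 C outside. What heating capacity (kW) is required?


dT = 25 - (8) = 17 K
Q = U * A * dT
  = 7.4 * 670 * 17
  = 84286 W = 84.29 kW


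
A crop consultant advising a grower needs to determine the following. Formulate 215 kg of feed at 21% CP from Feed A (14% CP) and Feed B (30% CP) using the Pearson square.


parts_A = CP_b - target = 30 - 21 = 9
parts_B = target - CP_a = 21 - 14 = 7
total_parts = 9 + 7 = 16
Feed A = 215 * 9 / 16 = 120.94 kg
Feed B = 215 * 7 / 16 = 94.06 kg

120.94 kg


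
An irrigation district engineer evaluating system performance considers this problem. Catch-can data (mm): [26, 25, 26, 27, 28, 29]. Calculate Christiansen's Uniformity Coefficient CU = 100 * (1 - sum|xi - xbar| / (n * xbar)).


xbar = 161 / 6 = 26.833
sum|xi - xbar| = 7
CU = 100 * (1 - 7 / (6 * 26.833))
   = 100 * (1 - 0.0435)
   = 95.65%


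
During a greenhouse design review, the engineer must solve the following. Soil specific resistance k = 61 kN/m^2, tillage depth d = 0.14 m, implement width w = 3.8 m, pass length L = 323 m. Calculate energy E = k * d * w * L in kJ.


E = k * d * w * L
  = 61 * 0.14 * 3.8 * 323
  = 10482.00 kJ


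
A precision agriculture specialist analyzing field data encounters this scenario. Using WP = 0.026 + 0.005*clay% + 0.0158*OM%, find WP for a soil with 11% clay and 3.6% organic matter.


WP = 0.026 + 0.005*11 + 0.0158*3.6
   = 0.026 + 0.0550 + 0.0569
   = 0.1379


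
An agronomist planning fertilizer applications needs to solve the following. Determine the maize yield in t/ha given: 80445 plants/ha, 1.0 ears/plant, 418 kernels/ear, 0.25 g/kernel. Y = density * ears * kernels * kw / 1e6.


Y = density * ears * kernels * kw
  = 80445 * 1.0 * 418 * 0.25 g/ha
  = 8406502.50 g/ha
  = 8406.50 kg/ha = 8.41 t/ha


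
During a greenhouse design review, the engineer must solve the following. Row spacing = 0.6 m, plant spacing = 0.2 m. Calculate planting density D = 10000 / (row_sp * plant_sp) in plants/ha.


D = 10000 / (row_sp * plant_sp)
  = 10000 / (0.6 * 0.2)
  = 10000 / 0.1200
  = 83333.33 plants/ha


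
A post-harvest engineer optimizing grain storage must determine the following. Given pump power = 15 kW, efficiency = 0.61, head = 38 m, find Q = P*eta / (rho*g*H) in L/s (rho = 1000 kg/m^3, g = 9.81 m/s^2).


Q = (P * 1000 * eta) / (rho * g * H)
  = (15 * 1000 * 0.61) / (1000 * 9.81 * 38)
  = 9150 / 372780
  = 0.02455 m^3/s = 24.55 L/s


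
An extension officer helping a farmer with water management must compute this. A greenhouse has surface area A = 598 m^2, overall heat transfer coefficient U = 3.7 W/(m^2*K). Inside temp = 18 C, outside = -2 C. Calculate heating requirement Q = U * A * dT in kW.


dT = 18 - (-2) = 20 K
Q = U * A * dT
  = 3.7 * 598 * 20
  = 44252 W = 44.25 kW


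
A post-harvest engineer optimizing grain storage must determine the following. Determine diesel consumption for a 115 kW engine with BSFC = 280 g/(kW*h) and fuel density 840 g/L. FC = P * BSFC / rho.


FC = P * BSFC / rho_fuel
   = 115 * 280 / 840
   = 32200 / 840
   = 38.33 L/h


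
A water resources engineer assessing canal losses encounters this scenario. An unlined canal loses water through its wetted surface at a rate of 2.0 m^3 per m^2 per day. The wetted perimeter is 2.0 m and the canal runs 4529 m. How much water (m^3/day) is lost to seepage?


S = C * P * L
  = 2.0 * 2.0 * 4529
  = 18116 m^3/day


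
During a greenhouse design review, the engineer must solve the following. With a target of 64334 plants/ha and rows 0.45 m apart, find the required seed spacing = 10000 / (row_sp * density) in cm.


spacing = 10000 / (row_sp * density)
        = 10000 / (0.45 * 64334)
        = 10000 / 28950.30
        = 0.34542 m = 34.54 cm


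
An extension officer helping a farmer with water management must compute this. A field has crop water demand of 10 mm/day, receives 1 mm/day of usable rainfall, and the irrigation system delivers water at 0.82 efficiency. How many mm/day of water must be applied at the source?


IWR = (ETc - Pe) / Ea
    = (10 - 1) / 0.82
    = 9 / 0.82
    = 10.98 mm/day


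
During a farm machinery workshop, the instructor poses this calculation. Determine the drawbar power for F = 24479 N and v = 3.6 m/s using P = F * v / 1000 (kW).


P = F * v / 1000
  = 24479 * 3.6 / 1000
  = 88124.40 / 1000
  = 88.12 kW


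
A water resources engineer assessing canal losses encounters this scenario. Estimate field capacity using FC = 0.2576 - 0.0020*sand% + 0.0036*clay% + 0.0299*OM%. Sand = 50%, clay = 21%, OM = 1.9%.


FC = 0.2576 - 0.0020*50 + 0.0036*21 + 0.0299*1.9
   = 0.2576 - 0.1000 + 0.0756 + 0.0568
   = 0.2900


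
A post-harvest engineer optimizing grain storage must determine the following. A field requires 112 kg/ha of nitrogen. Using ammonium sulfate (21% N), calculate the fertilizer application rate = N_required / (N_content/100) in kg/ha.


Rate = N_required / (N_content / 100)
     = 112 / (21 / 100)
     = 112 / 0.21
     = 533.33 kg/ha


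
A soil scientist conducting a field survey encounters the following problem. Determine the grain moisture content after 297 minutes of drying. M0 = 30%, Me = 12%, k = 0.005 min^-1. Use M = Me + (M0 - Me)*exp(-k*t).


M = Me + (M0 - Me) * e^(-k*t)
  = 12 + (30 - 12) * e^(-0.005*297)
  = 12 + 18 * e^(-1.485)
  = 12 + 18 * 0.22650
  = 12 + 4.0770
  = 16.08%


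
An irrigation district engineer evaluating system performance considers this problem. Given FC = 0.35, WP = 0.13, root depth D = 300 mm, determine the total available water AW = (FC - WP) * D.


AW = (FC - WP) * D
   = (0.35 - 0.13) * 300
   = 0.22 * 300
   = 66 mm


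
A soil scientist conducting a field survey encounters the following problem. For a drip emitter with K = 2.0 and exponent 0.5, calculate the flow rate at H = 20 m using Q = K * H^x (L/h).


Q = K * H^x
  = 2.0 * 20^0.5
  = 2.0 * 4.4721
  = 8.94 L/h


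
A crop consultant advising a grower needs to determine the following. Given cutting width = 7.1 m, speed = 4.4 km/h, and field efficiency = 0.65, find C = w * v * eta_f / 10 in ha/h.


C = w * v * eta_f / 10
  = 7.1 * 4.4 * 0.65 / 10
  = 20.31 / 10
  = 2.03 ha/h


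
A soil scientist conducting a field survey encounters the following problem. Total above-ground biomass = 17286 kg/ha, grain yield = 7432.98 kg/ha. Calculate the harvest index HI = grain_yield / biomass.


HI = grain_yield / biomass
   = 7432.98 / 17286
   = 0.43


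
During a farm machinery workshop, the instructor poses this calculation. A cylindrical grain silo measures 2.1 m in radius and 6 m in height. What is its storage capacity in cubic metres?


V = pi * r^2 * h
  = pi * 2.1^2 * 6
  = pi * 4.41 * 6
  = 83.13 m^3


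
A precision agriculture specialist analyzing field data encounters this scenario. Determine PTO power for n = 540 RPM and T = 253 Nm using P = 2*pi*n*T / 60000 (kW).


P = 2*pi*n*T / 60000
  = 2*pi * 540 * 253 / 60000
  = 858408.78 / 60000
  = 14.31 kW


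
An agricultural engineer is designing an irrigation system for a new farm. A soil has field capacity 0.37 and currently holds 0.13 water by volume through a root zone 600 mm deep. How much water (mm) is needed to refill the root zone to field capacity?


SMD = (FC - theta) * D
    = (0.37 - 0.13) * 600
    = 0.240 * 600
    = 144 mm


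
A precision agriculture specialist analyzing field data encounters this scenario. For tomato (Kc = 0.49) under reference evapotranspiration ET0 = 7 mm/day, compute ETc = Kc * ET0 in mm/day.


ETc = Kc * ET0
    = 0.49 * 7
    = 3.43 mm/day


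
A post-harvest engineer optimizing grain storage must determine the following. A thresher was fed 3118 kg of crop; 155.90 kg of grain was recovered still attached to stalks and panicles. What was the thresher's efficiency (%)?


eta = (total - unthreshed) / total * 100
    = (3118 - 155.90) / 3118 * 100
    = 2962.10 / 3118 * 100
    = 95%


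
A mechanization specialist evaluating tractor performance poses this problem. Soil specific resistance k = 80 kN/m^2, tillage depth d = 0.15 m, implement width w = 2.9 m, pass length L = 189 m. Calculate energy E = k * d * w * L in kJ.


E = k * d * w * L
  = 80 * 0.15 * 2.9 * 189
  = 6577.20 kJ


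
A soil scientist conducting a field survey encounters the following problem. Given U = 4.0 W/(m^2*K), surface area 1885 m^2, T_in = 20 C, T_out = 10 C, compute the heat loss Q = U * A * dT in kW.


dT = 20 - (10) = 10 K
Q = U * A * dT
  = 4.0 * 1885 * 10
  = 75400 W = 75.40 kW


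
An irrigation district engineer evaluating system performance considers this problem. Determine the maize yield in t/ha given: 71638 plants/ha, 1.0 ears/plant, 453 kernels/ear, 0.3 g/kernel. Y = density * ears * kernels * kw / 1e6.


Y = density * ears * kernels * kw
  = 71638 * 1.0 * 453 * 0.3 g/ha
  = 9735604.20 g/ha
  = 9735.60 kg/ha = 9.74 t/ha


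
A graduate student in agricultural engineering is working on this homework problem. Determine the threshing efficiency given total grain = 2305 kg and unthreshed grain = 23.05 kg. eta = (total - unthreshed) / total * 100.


eta = (total - unthreshed) / total * 100
    = (2305 - 23.05) / 2305 * 100
    = 2281.95 / 2305 * 100
    = 99%


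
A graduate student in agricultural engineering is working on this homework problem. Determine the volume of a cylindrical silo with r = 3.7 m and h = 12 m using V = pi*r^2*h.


V = pi * r^2 * h
  = pi * 3.7^2 * 12
  = pi * 13.69 * 12
  = 516.10 m^3


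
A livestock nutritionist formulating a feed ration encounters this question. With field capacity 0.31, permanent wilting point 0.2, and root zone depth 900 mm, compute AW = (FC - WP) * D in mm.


AW = (FC - WP) * D
   = (0.31 - 0.2) * 900
   = 0.11 * 900
   = 99 mm


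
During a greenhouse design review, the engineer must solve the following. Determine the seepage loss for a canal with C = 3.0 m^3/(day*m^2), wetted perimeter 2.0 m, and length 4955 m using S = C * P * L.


S = C * P * L
  = 3.0 * 2.0 * 4955
  = 29730 m^3/day


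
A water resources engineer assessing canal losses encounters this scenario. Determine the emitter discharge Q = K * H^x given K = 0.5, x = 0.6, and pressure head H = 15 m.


Q = K * H^x
  = 0.5 * 15^0.6
  = 0.5 * 5.0776
  = 2.54 L/h


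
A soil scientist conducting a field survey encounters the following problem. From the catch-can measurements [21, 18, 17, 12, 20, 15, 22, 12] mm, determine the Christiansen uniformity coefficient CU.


xbar = 137 / 8 = 17.125
sum|xi - xbar| = 25
CU = 100 * (1 - 25 / (8 * 17.125))
   = 100 * (1 - 0.1825)
   = 81.75%


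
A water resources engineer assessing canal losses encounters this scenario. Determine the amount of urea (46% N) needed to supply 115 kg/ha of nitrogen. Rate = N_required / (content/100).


Rate = N_required / (N_content / 100)
     = 115 / (46 / 100)
     = 115 / 0.46
     = 250 kg/ha


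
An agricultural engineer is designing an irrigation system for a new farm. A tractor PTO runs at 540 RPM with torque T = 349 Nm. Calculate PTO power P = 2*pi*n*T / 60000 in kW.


P = 2*pi*n*T / 60000
  = 2*pi * 540 * 349 / 60000
  = 1184129.10 / 60000
  = 19.74 kW


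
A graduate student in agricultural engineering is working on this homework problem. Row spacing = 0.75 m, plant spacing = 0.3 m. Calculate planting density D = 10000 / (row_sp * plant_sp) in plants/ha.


D = 10000 / (row_sp * plant_sp)
  = 10000 / (0.75 * 0.3)
  = 10000 / 0.2250
  = 44444.44 plants/ha


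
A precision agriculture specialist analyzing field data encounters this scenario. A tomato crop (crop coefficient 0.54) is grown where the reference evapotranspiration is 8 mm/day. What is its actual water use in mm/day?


ETc = Kc * ET0
    = 0.54 * 8
    = 4.32 mm/day


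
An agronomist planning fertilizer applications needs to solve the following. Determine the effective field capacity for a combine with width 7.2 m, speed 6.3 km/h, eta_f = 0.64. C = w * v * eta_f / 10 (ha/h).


C = w * v * eta_f / 10
  = 7.2 * 6.3 * 0.64 / 10
  = 29.03 / 10
  = 2.90 ha/h


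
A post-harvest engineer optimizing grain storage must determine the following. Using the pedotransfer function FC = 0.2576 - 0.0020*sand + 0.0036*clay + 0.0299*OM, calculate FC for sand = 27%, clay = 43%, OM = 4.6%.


FC = 0.2576 - 0.0020*27 + 0.0036*43 + 0.0299*4.6
   = 0.2576 - 0.0540 + 0.1548 + 0.1375
   = 0.4959


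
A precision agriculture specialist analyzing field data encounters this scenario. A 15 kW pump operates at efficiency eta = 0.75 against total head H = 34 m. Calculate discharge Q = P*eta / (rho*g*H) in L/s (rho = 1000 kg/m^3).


Q = (P * 1000 * eta) / (rho * g * H)
  = (15 * 1000 * 0.75) / (1000 * 9.81 * 34)
  = 11250 / 333540
  = 0.03373 m^3/s = 33.73 L/s


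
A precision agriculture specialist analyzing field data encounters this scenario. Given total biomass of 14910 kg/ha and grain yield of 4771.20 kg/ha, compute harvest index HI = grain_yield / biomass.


HI = grain_yield / biomass
   = 4771.20 / 14910
   = 0.32


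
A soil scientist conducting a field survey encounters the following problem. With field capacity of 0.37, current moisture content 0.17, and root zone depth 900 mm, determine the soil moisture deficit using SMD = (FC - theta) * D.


SMD = (FC - theta) * D
    = (0.37 - 0.17) * 900
    = 0.200 * 900
    = 180 mm


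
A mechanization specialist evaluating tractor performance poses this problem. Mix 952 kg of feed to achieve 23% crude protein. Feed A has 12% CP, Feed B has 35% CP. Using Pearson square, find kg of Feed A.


parts_A = CP_b - target = 35 - 23 = 12
parts_B = target - CP_a = 23 - 12 = 11
total_parts = 12 + 11 = 23
Feed A = 952 * 12 / 23 = 496.70 kg
Feed B = 952 * 11 / 23 = 455.30 kg

496.70 kg


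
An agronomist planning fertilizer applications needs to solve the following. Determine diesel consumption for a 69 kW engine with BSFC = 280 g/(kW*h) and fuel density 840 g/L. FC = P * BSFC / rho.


FC = P * BSFC / rho_fuel
   = 69 * 280 / 840
   = 19320 / 840
   = 23 L/h


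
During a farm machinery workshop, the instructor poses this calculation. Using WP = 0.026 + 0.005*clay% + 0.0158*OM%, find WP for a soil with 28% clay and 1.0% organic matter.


WP = 0.026 + 0.005*28 + 0.0158*1.0
   = 0.026 + 0.1400 + 0.0158
   = 0.1818


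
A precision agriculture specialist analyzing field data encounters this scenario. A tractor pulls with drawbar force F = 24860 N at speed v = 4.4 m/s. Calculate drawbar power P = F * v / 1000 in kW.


P = F * v / 1000
  = 24860 * 4.4 / 1000
  = 109384 / 1000
  = 109.38 kW


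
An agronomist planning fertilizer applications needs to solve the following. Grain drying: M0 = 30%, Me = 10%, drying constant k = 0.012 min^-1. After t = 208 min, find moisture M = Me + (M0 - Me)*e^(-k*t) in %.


M = Me + (M0 - Me) * e^(-k*t)
  = 10 + (30 - 10) * e^(-0.012*208)
  = 10 + 20 * e^(-2.496)
  = 10 + 20 * 0.08241
  = 10 + 1.6483
  = 11.65%


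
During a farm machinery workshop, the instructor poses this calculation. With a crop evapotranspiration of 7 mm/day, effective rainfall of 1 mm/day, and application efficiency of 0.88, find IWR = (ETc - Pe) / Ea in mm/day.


IWR = (ETc - Pe) / Ea
    = (7 - 1) / 0.88
    = 6 / 0.88
    = 6.82 mm/day


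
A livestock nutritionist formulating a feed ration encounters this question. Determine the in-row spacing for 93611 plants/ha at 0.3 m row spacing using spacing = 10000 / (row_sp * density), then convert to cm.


spacing = 10000 / (row_sp * density)
        = 10000 / (0.3 * 93611)
        = 10000 / 28083.30
        = 0.35608 m = 35.61 cm


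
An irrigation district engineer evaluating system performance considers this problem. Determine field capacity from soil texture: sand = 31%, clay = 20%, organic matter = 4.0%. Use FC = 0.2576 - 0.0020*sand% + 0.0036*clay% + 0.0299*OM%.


FC = 0.2576 - 0.0020*31 + 0.0036*20 + 0.0299*4.0
   = 0.2576 - 0.0620 + 0.0720 + 0.1196
   = 0.3872


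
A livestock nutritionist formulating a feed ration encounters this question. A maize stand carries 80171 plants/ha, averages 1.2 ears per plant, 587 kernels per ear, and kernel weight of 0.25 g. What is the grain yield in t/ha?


Y = density * ears * kernels * kw
  = 80171 * 1.2 * 587 * 0.25 g/ha
  = 14118113.10 g/ha
  = 14118.11 kg/ha = 14.12 t/ha
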